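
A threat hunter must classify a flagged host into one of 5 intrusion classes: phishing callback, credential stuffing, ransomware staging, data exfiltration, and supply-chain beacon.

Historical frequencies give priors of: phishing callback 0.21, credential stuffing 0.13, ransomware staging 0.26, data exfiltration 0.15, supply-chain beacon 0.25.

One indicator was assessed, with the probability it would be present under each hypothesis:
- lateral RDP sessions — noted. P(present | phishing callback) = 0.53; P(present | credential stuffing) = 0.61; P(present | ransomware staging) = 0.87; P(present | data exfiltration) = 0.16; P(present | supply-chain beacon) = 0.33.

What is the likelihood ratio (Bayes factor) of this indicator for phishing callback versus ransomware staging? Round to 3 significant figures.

The Bayes factor is the ratio of the two likelihoods.
  phishing callback: 0.53
  ransomware staging: 0.87
Bayes factor = 0.53 / 0.87 ≈ 0.609

0.609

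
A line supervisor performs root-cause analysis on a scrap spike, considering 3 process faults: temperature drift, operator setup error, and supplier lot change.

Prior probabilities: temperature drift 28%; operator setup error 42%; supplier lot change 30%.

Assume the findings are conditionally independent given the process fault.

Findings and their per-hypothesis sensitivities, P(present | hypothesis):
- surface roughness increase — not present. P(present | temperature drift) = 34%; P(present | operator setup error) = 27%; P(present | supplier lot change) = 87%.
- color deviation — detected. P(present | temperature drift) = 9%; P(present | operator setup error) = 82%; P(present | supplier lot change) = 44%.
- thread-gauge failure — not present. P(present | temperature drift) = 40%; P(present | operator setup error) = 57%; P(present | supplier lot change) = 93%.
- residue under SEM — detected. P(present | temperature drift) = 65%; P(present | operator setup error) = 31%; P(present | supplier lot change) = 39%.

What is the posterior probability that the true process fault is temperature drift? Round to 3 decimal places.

0.160

By Bayes' rule with conditional independence, the unnormalized weight for each hypothesis is prior × ∏ likelihoods (using 1 − P(present | H) for each absent finding):
  temperature drift: 0.28 × (1 − 0.34) × 0.09 × (1 − 0.40) × 0.65 = 0.0064865
  operator setup error: 0.42 × (1 − 0.27) × 0.82 × (1 − 0.57) × 0.31 = 0.033513
  supplier lot change: 0.30 × (1 − 0.87) × 0.44 × (1 − 0.93) × 0.39 = 0.00046847
Marginal likelihood of the evidence = 0.040468.
P(temperature drift | evidence) = 0.0064865 / 0.040468 ≈ 0.160.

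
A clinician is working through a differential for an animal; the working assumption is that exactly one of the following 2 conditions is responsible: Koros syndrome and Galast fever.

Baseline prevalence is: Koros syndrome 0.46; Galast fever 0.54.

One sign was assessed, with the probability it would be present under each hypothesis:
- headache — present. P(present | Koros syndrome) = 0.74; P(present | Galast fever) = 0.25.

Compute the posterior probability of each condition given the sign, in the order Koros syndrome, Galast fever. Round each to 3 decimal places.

By Bayes' rule, the unnormalized weight for each hypothesis is prior × likelihood:
  Koros syndrome: 0.46 × 0.74 = 0.3404
  Galast fever: 0.54 × 0.25 = 0.135
Normalizing constant Z = 0.3404 + 0.135 = 0.4754.
P(Koros syndrome | evidence) = 0.3404 / 0.4754 ≈ 0.716
P(Galast fever | evidence) = 0.135 / 0.4754 ≈ 0.284

0.716, 0.284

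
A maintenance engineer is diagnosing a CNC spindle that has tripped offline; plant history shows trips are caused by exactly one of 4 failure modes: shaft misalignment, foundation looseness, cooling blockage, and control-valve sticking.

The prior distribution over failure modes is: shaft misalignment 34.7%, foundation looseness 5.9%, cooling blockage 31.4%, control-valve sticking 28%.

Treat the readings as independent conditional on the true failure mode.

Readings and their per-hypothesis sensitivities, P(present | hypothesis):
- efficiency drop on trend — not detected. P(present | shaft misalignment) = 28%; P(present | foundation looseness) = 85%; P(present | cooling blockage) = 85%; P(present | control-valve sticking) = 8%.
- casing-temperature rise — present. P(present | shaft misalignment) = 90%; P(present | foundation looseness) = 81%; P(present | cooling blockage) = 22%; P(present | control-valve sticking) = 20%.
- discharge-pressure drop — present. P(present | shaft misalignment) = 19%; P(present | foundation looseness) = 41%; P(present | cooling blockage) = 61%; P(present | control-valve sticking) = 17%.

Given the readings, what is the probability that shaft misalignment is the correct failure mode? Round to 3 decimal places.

0.703

For each hypothesis, the unnormalized posterior weight is prior × product of the reading likelihoods (using 1 − P(present | H) for each absent reading):
  shaft misalignment: 0.347 × (1 − 0.28) × 0.90 × 0.19 = 0.042723
  foundation looseness: 0.059 × (1 − 0.85) × 0.81 × 0.41 = 0.0029391
  cooling blockage: 0.314 × (1 − 0.85) × 0.22 × 0.61 = 0.0063208
  control-valve sticking: 0.280 × (1 − 0.08) × 0.20 × 0.17 = 0.0087584
The unnormalized weights sum to 0.060741.
P(shaft misalignment | evidence) = 0.042723 / 0.060741 ≈ 0.703.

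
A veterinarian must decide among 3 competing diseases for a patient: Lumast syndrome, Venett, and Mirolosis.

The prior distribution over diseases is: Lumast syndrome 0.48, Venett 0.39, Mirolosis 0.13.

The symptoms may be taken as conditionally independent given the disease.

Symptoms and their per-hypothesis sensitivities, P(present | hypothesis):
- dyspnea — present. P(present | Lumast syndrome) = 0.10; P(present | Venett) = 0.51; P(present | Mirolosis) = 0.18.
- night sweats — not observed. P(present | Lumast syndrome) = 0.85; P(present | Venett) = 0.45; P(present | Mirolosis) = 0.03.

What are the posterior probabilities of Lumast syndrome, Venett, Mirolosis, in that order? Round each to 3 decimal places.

0.052, 0.785, 0.163

By Bayes' rule with conditional independence, the unnormalized weight for each hypothesis is prior × ∏ likelihoods (using 1 − P(present | H) for each absent symptom):
  Lumast syndrome: 0.48 × 0.10 × (1 − 0.85) = 0.0072
  Venett: 0.39 × 0.51 × (1 − 0.45) = 0.1094
  Mirolosis: 0.13 × 0.18 × (1 − 0.03) = 0.022698
The unnormalized weights sum to 0.13929.
P(Lumast syndrome | evidence) = 0.0072 / 0.13929 ≈ 0.052
P(Venett | evidence) = 0.1094 / 0.13929 ≈ 0.785
P(Mirolosis | evidence) = 0.022698 / 0.13929 ≈ 0.163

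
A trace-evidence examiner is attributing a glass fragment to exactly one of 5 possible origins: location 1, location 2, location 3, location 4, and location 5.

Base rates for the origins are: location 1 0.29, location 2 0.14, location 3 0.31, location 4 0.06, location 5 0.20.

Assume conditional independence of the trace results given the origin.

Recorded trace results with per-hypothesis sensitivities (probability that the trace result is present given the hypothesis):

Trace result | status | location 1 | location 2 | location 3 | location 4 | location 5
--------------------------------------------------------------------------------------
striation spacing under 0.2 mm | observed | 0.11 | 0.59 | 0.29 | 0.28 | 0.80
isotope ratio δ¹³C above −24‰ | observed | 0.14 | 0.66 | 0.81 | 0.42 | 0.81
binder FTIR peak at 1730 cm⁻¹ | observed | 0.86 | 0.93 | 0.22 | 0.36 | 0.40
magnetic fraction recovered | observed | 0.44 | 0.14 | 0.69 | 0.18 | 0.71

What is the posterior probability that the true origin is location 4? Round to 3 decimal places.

By Bayes' rule with conditional independence, the unnormalized weight for each hypothesis is prior × ∏ likelihoods:
  location 1: 0.29 × 0.11 × 0.14 × 0.86 × 0.44 = 0.0016899
  location 2: 0.14 × 0.59 × 0.66 × 0.93 × 0.14 = 0.007098
  location 3: 0.31 × 0.29 × 0.81 × 0.22 × 0.69 = 0.011054
  location 4: 0.06 × 0.28 × 0.42 × 0.36 × 0.18 = 0.00045723
  location 5: 0.20 × 0.80 × 0.81 × 0.40 × 0.71 = 0.036806
Normalizing constant Z = 0.0016899 + 0.007098 + 0.011054 + 0.00045723 + 0.036806 = 0.057105.
P(location 4 | evidence) = 0.00045723 / 0.057105 ≈ 0.008.

0.008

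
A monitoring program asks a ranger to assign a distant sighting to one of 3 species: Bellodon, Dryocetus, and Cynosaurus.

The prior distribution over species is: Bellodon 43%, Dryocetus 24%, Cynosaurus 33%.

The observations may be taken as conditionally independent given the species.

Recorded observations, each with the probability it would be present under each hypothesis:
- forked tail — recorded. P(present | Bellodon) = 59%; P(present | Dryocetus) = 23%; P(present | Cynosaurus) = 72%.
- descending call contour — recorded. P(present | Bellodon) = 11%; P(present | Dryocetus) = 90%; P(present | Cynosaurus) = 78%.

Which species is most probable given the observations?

For each hypothesis, the unnormalized posterior weight is prior × product of the observation likelihoods:
  Bellodon: 0.43 × 0.59 × 0.11 = 0.027907
  Dryocetus: 0.24 × 0.23 × 0.90 = 0.04968
  Cynosaurus: 0.33 × 0.72 × 0.78 = 0.18533
Marginal likelihood of the evidence = 0.26292.
P(Bellodon | evidence) ≈ 0.027907 / 0.26292 ≈ 0.106
P(Dryocetus | evidence) ≈ 0.04968 / 0.26292 ≈ 0.189
P(Cynosaurus | evidence) ≈ 0.18533 / 0.26292 ≈ 0.705
The largest is 0.705, so Cynosaurus is most probable.

Cynosaurus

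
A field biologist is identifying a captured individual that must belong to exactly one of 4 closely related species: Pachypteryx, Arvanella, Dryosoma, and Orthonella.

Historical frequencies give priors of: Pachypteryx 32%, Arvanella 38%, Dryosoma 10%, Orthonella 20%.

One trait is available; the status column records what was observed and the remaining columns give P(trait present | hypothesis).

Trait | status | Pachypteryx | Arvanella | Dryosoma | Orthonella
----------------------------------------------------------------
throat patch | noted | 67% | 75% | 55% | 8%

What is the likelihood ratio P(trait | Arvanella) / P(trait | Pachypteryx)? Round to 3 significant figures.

Likelihood of this trait under each hypothesis:
  Arvanella: 0.75
  Pachypteryx: 0.67
Bayes factor = 0.75 / 0.67 ≈ 1.12

1.12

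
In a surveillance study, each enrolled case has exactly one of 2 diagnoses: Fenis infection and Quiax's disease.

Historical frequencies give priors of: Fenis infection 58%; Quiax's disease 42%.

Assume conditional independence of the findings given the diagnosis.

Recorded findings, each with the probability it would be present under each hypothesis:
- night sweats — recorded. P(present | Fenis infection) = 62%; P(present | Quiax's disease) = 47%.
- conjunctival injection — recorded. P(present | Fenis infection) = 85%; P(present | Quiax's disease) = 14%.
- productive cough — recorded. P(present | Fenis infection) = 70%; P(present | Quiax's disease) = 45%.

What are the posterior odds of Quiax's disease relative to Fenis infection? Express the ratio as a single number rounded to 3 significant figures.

0.0581

Unnormalized posterior weight (prior times the finding likelihoods) for each of the two hypotheses:
  Quiax's disease: 0.42 × 0.47 × 0.14 × 0.45 = 0.012436
  Fenis infection: 0.58 × 0.62 × 0.85 × 0.70 = 0.21396
Posterior odds = 0.012436 / 0.21396 ≈ 0.0581.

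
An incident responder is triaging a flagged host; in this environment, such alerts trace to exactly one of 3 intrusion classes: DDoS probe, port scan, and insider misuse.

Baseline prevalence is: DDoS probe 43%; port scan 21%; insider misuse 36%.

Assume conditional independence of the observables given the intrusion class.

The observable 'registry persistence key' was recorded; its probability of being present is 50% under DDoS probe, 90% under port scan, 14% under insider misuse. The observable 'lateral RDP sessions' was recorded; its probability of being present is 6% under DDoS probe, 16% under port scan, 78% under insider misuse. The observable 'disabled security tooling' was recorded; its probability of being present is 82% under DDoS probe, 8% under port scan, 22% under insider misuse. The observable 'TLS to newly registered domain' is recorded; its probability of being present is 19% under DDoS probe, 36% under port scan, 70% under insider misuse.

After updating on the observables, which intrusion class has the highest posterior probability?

insider misuse

For each hypothesis, the unnormalized posterior weight is prior × product of the observable likelihoods:
  DDoS probe: 0.43 × 0.50 × 0.06 × 0.82 × 0.19 = 0.0020098
  port scan: 0.21 × 0.90 × 0.16 × 0.08 × 0.36 = 0.00087091
  insider misuse: 0.36 × 0.14 × 0.78 × 0.22 × 0.70 = 0.006054
Marginal likelihood of the evidence = 0.0089348.
P(DDoS probe | evidence) ≈ 0.0020098 / 0.0089348 ≈ 0.225
P(port scan | evidence) ≈ 0.00087091 / 0.0089348 ≈ 0.097
P(insider misuse | evidence) ≈ 0.006054 / 0.0089348 ≈ 0.678
The largest is 0.678, so insider misuse is most probable.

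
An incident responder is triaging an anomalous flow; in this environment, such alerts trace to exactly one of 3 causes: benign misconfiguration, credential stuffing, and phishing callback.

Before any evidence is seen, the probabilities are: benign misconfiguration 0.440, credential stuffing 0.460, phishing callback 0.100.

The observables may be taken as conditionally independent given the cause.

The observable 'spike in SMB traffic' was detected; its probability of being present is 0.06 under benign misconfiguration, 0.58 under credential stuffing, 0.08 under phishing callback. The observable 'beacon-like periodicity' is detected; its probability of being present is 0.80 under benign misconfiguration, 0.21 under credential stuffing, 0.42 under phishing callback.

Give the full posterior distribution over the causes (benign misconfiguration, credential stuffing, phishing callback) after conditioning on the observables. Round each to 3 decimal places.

For each hypothesis, the unnormalized posterior weight is prior × product of the observable likelihoods:
  benign misconfiguration: 0.440 × 0.06 × 0.80 = 0.02112
  credential stuffing: 0.460 × 0.58 × 0.21 = 0.056028
  phishing callback: 0.100 × 0.08 × 0.42 = 0.00336
Normalizing constant Z = 0.02112 + 0.056028 + 0.00336 = 0.080508.
P(benign misconfiguration | evidence) = 0.02112 / 0.080508 ≈ 0.262
P(credential stuffing | evidence) = 0.056028 / 0.080508 ≈ 0.696
P(phishing callback | evidence) = 0.00336 / 0.080508 ≈ 0.042

0.262, 0.696, 0.042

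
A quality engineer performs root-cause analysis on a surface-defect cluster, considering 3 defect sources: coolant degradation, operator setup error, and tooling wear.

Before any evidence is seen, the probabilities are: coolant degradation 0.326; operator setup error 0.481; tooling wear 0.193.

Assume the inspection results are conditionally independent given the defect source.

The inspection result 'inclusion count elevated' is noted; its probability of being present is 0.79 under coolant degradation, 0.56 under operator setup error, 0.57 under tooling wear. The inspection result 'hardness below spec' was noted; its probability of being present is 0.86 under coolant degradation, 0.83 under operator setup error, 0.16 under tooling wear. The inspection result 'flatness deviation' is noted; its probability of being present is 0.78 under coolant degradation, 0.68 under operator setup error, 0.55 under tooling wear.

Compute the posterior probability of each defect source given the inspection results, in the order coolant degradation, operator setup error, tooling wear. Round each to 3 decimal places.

For each hypothesis, the unnormalized posterior weight is prior × product of the inspection result likelihoods:
  coolant degradation: 0.326 × 0.79 × 0.86 × 0.78 = 0.17276
  operator setup error: 0.481 × 0.56 × 0.83 × 0.68 = 0.15203
  tooling wear: 0.193 × 0.57 × 0.16 × 0.55 = 0.0096809
Marginal likelihood of the evidence = 0.33447.
P(coolant degradation | evidence) = 0.17276 / 0.33447 ≈ 0.517
P(operator setup error | evidence) = 0.15203 / 0.33447 ≈ 0.455
P(tooling wear | evidence) = 0.0096809 / 0.33447 ≈ 0.029

0.517, 0.455, 0.029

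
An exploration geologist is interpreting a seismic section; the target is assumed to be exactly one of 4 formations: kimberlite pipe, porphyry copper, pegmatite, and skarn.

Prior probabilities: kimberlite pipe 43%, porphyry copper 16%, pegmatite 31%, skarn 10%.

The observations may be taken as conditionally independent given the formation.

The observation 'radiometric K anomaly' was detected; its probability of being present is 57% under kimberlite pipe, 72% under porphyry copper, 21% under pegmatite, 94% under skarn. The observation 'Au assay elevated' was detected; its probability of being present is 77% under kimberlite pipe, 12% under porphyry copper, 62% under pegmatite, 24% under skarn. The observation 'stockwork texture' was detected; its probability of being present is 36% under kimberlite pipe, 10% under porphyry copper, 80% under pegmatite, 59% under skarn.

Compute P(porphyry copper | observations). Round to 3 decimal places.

0.012

By Bayes' rule with conditional independence, the unnormalized weight for each hypothesis is prior × ∏ likelihoods:
  kimberlite pipe: 0.43 × 0.57 × 0.77 × 0.36 = 0.067942
  porphyry copper: 0.16 × 0.72 × 0.12 × 0.10 = 0.0013824
  pegmatite: 0.31 × 0.21 × 0.62 × 0.80 = 0.03229
  skarn: 0.10 × 0.94 × 0.24 × 0.59 = 0.01331
Marginal likelihood of the evidence = 0.11492.
P(porphyry copper | evidence) = 0.0013824 / 0.11492 ≈ 0.012.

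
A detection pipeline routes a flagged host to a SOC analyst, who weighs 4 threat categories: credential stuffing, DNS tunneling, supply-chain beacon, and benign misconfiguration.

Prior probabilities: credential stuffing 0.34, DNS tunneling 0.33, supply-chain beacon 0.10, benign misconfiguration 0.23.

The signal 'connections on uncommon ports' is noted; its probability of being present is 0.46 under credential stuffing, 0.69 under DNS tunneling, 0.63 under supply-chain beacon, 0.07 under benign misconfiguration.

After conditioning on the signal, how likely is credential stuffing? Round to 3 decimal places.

0.338

By Bayes' rule, the unnormalized weight for each hypothesis is prior × likelihood:
  credential stuffing: 0.34 × 0.46 = 0.1564
  DNS tunneling: 0.33 × 0.69 = 0.2277
  supply-chain beacon: 0.10 × 0.63 = 0.063
  benign misconfiguration: 0.23 × 0.07 = 0.0161
Normalizing constant Z = 0.1564 + 0.2277 + 0.063 + 0.0161 = 0.4632.
P(credential stuffing | evidence) = 0.1564 / 0.4632 ≈ 0.338.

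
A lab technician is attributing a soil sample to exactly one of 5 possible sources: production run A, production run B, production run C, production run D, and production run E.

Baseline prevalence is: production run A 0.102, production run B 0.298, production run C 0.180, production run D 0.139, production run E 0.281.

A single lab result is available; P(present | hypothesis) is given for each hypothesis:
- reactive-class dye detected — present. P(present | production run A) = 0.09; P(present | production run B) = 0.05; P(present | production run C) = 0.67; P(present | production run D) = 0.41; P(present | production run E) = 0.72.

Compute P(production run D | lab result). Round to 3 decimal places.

For each hypothesis, the unnormalized posterior weight is prior × likelihood:
  production run A: 0.102 × 0.09 = 0.00918
  production run B: 0.298 × 0.05 = 0.0149
  production run C: 0.180 × 0.67 = 0.1206
  production run D: 0.139 × 0.41 = 0.05699
  production run E: 0.281 × 0.72 = 0.20232
Marginal likelihood of the evidence = 0.40399.
P(production run D | evidence) = 0.05699 / 0.40399 ≈ 0.141.

0.141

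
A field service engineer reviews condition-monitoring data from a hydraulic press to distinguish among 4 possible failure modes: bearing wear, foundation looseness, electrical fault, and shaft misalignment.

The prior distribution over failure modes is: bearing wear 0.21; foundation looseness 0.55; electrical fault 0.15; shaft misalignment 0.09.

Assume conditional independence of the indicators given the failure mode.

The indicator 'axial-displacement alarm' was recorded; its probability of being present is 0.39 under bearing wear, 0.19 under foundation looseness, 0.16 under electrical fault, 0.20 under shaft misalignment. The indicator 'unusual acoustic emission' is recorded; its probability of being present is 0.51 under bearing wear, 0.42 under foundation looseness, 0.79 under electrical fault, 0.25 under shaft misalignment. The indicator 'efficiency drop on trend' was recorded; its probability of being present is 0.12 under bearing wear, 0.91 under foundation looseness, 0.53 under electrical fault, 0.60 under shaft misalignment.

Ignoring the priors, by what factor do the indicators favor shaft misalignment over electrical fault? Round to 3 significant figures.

0.448

Take the product of per-indicator likelihoods under each hypothesis, then divide.
  shaft misalignment: 0.20 × 0.25 × 0.60 = 0.03
  electrical fault: 0.16 × 0.79 × 0.53 = 0.066992
Bayes factor = 0.03 / 0.066992 ≈ 0.448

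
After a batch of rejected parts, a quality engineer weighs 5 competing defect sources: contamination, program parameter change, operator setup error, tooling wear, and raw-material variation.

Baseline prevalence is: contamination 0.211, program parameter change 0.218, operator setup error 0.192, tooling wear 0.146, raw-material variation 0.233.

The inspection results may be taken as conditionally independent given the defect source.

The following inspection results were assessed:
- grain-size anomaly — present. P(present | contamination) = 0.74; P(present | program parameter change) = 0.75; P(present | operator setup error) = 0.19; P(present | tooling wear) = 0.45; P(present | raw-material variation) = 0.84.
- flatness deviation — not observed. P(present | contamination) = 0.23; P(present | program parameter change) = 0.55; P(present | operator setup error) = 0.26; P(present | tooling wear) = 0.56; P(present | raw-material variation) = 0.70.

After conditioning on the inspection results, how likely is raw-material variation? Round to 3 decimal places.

By Bayes' rule with conditional independence, the unnormalized weight for each hypothesis is prior × ∏ likelihoods (using 1 − P(present | H) for each absent inspection result):
  contamination: 0.211 × 0.74 × (1 − 0.23) = 0.12023
  program parameter change: 0.218 × 0.75 × (1 − 0.55) = 0.073575
  operator setup error: 0.192 × 0.19 × (1 − 0.26) = 0.026995
  tooling wear: 0.146 × 0.45 × (1 − 0.56) = 0.028908
  raw-material variation: 0.233 × 0.84 × (1 − 0.70) = 0.058716
Marginal likelihood of the evidence = 0.30842.
P(raw-material variation | evidence) = 0.058716 / 0.30842 ≈ 0.190.

0.190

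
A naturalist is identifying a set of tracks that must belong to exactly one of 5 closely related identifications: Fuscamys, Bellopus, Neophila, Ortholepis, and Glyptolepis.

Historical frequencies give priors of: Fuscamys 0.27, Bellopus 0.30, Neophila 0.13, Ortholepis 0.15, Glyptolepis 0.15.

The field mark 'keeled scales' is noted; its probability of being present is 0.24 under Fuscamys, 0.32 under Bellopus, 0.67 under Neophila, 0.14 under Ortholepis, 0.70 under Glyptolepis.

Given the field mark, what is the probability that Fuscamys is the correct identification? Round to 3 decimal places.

0.173

Multiply each prior by the likelihood of the field mark:
  Fuscamys: 0.27 × 0.24 = 0.0648
  Bellopus: 0.30 × 0.32 = 0.096
  Neophila: 0.13 × 0.67 = 0.0871
  Ortholepis: 0.15 × 0.14 = 0.021
  Glyptolepis: 0.15 × 0.70 = 0.105
The unnormalized weights sum to 0.3739.
P(Fuscamys | evidence) = 0.0648 / 0.3739 ≈ 0.173.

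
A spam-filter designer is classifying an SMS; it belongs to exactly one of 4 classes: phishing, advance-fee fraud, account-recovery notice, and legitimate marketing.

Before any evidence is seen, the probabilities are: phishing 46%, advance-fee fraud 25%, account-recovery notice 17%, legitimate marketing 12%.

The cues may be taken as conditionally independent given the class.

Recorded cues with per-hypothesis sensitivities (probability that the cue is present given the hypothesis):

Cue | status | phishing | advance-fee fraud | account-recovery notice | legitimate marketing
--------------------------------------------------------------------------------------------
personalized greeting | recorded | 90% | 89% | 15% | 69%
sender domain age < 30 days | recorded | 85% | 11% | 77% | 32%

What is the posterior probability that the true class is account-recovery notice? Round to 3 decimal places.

Multiply each prior by the joint likelihood of the cue pattern:
  phishing: 0.46 × 0.90 × 0.85 = 0.3519
  advance-fee fraud: 0.25 × 0.89 × 0.11 = 0.024475
  account-recovery notice: 0.17 × 0.15 × 0.77 = 0.019635
  legitimate marketing: 0.12 × 0.69 × 0.32 = 0.026496
Normalizing constant Z = 0.3519 + 0.024475 + 0.019635 + 0.026496 = 0.42251.
P(account-recovery notice | evidence) = 0.019635 / 0.42251 ≈ 0.046.

0.046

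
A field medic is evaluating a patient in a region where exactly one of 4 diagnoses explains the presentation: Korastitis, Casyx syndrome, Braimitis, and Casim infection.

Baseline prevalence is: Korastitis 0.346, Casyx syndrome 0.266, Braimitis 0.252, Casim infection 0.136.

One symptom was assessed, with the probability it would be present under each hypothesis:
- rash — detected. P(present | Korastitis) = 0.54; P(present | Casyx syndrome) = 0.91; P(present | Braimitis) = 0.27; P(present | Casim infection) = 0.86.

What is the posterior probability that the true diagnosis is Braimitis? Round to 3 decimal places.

By Bayes' rule, the unnormalized weight for each hypothesis is prior × likelihood:
  Korastitis: 0.346 × 0.54 = 0.18684
  Casyx syndrome: 0.266 × 0.91 = 0.24206
  Braimitis: 0.252 × 0.27 = 0.06804
  Casim infection: 0.136 × 0.86 = 0.11696
Marginal likelihood of the evidence = 0.6139.
P(Braimitis | evidence) = 0.06804 / 0.6139 ≈ 0.111.

0.111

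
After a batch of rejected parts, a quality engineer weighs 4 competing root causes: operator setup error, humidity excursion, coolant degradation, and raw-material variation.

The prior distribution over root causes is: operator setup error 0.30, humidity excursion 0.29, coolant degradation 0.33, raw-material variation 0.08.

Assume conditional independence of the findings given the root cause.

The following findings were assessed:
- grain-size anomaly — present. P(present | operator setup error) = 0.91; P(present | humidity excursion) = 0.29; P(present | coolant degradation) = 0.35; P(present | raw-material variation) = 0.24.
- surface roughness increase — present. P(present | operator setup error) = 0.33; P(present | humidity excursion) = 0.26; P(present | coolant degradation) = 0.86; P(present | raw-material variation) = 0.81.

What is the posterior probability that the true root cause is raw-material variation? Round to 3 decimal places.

0.069

Multiply each prior by the joint likelihood of the evidence pattern:
  operator setup error: 0.30 × 0.91 × 0.33 = 0.09009
  humidity excursion: 0.29 × 0.29 × 0.26 = 0.021866
  coolant degradation: 0.33 × 0.35 × 0.86 = 0.09933
  raw-material variation: 0.08 × 0.24 × 0.81 = 0.015552
The unnormalized weights sum to 0.22684.
P(raw-material variation | evidence) = 0.015552 / 0.22684 ≈ 0.069.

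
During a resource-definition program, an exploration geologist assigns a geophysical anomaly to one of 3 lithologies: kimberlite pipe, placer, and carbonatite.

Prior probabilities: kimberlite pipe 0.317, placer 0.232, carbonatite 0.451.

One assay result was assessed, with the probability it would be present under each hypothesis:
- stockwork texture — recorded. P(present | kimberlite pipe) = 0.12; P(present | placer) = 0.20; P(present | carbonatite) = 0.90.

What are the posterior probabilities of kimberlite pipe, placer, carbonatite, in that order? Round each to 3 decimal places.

0.078, 0.095, 0.828

Multiply each prior by the likelihood of the assay result:
  kimberlite pipe: 0.317 × 0.12 = 0.03804
  placer: 0.232 × 0.20 = 0.0464
  carbonatite: 0.451 × 0.90 = 0.4059
Normalizing constant Z = 0.03804 + 0.0464 + 0.4059 = 0.49034.
P(kimberlite pipe | evidence) = 0.03804 / 0.49034 ≈ 0.078
P(placer | evidence) = 0.0464 / 0.49034 ≈ 0.095
P(carbonatite | evidence) = 0.4059 / 0.49034 ≈ 0.828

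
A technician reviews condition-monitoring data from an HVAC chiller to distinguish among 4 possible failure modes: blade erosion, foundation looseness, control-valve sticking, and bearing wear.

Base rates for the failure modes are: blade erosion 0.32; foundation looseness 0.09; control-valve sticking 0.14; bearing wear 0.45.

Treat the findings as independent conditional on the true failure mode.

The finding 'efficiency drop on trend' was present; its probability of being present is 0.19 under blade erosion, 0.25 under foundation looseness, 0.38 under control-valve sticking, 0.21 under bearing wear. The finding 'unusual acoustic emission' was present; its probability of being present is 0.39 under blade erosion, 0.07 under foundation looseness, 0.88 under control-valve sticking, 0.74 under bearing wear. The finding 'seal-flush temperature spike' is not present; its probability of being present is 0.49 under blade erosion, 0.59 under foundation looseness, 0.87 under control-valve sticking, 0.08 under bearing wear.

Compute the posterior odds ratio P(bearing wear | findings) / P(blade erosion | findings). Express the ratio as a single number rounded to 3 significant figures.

Unnormalized posterior weight (prior times the finding likelihoods) for each of the two hypotheses (using 1 − P(present | H) for each absent finding):
  bearing wear: 0.45 × 0.21 × 0.74 × (1 − 0.08) = 0.064336
  blade erosion: 0.32 × 0.19 × 0.39 × (1 − 0.49) = 0.012093
Odds(bearing wear : blade erosion) = 0.064336 / 0.012093 ≈ 5.32.

5.32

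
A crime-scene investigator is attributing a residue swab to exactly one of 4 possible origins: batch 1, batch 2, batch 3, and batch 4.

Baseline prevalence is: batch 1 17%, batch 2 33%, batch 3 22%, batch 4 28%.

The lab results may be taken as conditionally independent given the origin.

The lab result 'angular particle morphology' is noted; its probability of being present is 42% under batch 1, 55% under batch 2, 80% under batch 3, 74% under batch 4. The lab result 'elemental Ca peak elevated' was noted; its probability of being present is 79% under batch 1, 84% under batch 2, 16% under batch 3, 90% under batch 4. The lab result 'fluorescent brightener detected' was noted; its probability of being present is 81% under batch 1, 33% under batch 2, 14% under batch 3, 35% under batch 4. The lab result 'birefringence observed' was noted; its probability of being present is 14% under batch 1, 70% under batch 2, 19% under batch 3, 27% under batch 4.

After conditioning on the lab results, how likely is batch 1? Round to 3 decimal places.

0.107

By Bayes' rule with conditional independence, the unnormalized weight for each hypothesis is prior × ∏ likelihoods:
  batch 1: 0.17 × 0.42 × 0.79 × 0.81 × 0.14 = 0.0063964
  batch 2: 0.33 × 0.55 × 0.84 × 0.33 × 0.70 = 0.035218
  batch 3: 0.22 × 0.80 × 0.16 × 0.14 × 0.19 = 0.00074906
  batch 4: 0.28 × 0.74 × 0.90 × 0.35 × 0.27 = 0.017622
Marginal likelihood of the evidence = 0.059986.
P(batch 1 | evidence) = 0.0063964 / 0.059986 ≈ 0.107.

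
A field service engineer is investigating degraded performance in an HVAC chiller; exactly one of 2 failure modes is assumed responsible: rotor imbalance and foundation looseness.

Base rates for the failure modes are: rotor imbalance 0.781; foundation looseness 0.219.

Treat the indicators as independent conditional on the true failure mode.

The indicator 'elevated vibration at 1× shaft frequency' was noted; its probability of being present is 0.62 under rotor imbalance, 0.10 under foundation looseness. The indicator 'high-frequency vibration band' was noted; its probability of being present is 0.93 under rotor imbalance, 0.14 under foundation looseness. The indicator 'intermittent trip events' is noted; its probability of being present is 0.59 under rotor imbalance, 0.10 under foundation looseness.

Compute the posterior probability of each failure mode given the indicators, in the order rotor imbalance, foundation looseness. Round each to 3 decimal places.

For each hypothesis, the unnormalized posterior weight is prior × product of the indicator likelihoods:
  rotor imbalance: 0.781 × 0.62 × 0.93 × 0.59 = 0.26569
  foundation looseness: 0.219 × 0.10 × 0.14 × 0.10 = 0.0003066
The unnormalized weights sum to 0.266.
P(rotor imbalance | evidence) = 0.26569 / 0.266 ≈ 0.999
P(foundation looseness | evidence) = 0.0003066 / 0.266 ≈ 0.001

0.999, 0.001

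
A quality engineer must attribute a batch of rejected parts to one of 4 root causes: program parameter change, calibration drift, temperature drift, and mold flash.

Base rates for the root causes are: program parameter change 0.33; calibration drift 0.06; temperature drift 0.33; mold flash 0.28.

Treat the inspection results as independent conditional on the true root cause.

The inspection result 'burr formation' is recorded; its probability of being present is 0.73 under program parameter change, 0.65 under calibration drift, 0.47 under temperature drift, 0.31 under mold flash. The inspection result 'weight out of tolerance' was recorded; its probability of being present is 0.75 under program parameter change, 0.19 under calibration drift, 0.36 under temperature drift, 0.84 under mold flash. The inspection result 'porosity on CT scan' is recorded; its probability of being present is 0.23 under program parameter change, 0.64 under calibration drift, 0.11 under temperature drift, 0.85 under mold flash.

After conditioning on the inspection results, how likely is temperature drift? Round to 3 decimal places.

By Bayes' rule with conditional independence, the unnormalized weight for each hypothesis is prior × ∏ likelihoods:
  program parameter change: 0.33 × 0.73 × 0.75 × 0.23 = 0.041555
  calibration drift: 0.06 × 0.65 × 0.19 × 0.64 = 0.0047424
  temperature drift: 0.33 × 0.47 × 0.36 × 0.11 = 0.006142
  mold flash: 0.28 × 0.31 × 0.84 × 0.85 = 0.061975
Normalizing constant Z = 0.041555 + 0.0047424 + 0.006142 + 0.061975 = 0.11441.
P(temperature drift | evidence) = 0.006142 / 0.11441 ≈ 0.054.

0.054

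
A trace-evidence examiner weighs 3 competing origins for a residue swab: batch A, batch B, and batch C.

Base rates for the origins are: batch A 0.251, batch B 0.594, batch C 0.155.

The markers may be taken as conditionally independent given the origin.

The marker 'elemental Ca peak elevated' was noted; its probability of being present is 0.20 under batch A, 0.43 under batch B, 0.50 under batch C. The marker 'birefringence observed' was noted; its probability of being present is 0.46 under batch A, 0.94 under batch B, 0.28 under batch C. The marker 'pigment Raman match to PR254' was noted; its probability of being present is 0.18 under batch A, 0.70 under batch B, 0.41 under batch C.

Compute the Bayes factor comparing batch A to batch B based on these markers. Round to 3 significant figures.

0.0585

The Bayes factor is the ratio of the joint likelihoods of the marker pattern under the two hypotheses.
  batch A: 0.20 × 0.46 × 0.18 = 0.01656
  batch B: 0.43 × 0.94 × 0.70 = 0.28294
Bayes factor = 0.01656 / 0.28294 ≈ 0.0585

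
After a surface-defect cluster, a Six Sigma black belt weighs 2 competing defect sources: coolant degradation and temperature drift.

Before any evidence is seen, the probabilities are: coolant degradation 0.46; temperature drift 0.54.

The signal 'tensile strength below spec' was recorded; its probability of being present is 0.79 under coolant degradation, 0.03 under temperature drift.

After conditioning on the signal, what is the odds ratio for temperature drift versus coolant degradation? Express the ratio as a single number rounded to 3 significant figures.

0.0446

Posterior odds equal prior odds times the likelihood ratio; only the two competing hypotheses matter.
  temperature drift: 0.54 × 0.03 = 0.0162
  coolant degradation: 0.46 × 0.79 = 0.3634
Odds(temperature drift : coolant degradation) = 0.0162 / 0.3634 ≈ 0.0446.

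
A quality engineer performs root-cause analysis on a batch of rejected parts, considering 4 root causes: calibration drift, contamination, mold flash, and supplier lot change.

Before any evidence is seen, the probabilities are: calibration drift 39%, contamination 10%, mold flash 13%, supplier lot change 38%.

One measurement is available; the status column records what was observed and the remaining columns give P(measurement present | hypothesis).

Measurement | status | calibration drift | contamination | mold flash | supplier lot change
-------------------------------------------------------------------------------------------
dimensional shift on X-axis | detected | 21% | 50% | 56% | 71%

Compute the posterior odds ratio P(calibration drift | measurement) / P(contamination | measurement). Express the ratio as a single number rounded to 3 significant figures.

Posterior odds equal prior odds times the likelihood ratio; only the two competing hypotheses matter.
  calibration drift: 0.39 × 0.21 = 0.0819
  contamination: 0.10 × 0.50 = 0.05
Posterior odds = 0.0819 / 0.05 ≈ 1.64.

1.64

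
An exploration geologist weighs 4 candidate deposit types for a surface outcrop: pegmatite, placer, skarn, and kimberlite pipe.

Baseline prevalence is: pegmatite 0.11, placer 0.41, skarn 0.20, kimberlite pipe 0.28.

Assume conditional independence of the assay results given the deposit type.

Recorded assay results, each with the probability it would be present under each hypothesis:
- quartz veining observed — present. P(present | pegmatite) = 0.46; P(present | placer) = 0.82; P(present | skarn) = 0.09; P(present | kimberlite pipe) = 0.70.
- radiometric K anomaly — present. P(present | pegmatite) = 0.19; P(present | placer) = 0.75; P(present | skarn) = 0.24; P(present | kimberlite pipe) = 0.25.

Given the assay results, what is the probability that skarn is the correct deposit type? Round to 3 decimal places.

0.014

By Bayes' rule with conditional independence, the unnormalized weight for each hypothesis is prior × ∏ likelihoods:
  pegmatite: 0.11 × 0.46 × 0.19 = 0.009614
  placer: 0.41 × 0.82 × 0.75 = 0.25215
  skarn: 0.20 × 0.09 × 0.24 = 0.00432
  kimberlite pipe: 0.28 × 0.70 × 0.25 = 0.049
Normalizing constant Z = 0.009614 + 0.25215 + 0.00432 + 0.049 = 0.31508.
P(skarn | evidence) = 0.00432 / 0.31508 ≈ 0.014.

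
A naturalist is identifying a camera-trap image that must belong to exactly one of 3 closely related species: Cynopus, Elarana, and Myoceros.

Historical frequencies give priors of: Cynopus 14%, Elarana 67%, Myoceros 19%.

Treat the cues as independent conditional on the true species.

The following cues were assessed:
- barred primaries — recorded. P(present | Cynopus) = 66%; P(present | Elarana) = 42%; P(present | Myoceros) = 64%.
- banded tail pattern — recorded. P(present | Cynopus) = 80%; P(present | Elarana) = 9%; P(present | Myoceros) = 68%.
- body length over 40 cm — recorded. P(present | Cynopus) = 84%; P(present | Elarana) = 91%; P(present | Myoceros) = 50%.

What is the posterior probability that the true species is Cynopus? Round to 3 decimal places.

For each hypothesis, the unnormalized posterior weight is prior × product of the cue likelihoods:
  Cynopus: 0.14 × 0.66 × 0.80 × 0.84 = 0.062093
  Elarana: 0.67 × 0.42 × 0.09 × 0.91 = 0.023047
  Myoceros: 0.19 × 0.64 × 0.68 × 0.50 = 0.041344
Marginal likelihood of the evidence = 0.12648.
P(Cynopus | evidence) = 0.062093 / 0.12648 ≈ 0.491.

0.491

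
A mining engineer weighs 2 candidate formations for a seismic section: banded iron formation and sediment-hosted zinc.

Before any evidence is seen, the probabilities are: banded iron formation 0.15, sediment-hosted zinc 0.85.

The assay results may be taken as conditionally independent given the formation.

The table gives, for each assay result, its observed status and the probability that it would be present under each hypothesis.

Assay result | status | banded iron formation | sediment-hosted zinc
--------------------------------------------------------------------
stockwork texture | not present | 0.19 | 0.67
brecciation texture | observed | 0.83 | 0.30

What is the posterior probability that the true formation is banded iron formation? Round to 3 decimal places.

Multiply each prior by the joint likelihood of the assay result pattern (using 1 − P(present | H) for each absent assay result):
  banded iron formation: 0.15 × (1 − 0.19) × 0.83 = 0.10084
  sediment-hosted zinc: 0.85 × (1 − 0.67) × 0.30 = 0.08415
Normalizing constant Z = 0.10084 + 0.08415 = 0.18499.
P(banded iron formation | evidence) = 0.10084 / 0.18499 ≈ 0.545.

0.545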